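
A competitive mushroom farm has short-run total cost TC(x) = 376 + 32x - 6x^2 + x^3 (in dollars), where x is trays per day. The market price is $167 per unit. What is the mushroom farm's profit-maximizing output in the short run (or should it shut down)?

From TC, MC = TC'(x) = 32 - 12x + 3x^2 and AVC = VC/x = 32 - 6x + x^2.
The AVC parabola has its vertex at x = 6/2 = 3, where AVC = 32 - 6·3 + 3^2 = $23.
Since P = $167 ≥ min AVC = $23, price covers variable cost and the firm should produce.
Set P = MC: 167 = 32 - 12x + 3x^2 → -135 - 12x + 3x^2 = 0. The roots are x = -5 and x = 9; the profit-maximizing output is on the rising part of MC, so x* = 9.
Check: AVC at x = 9 is $59 ≤ P, so revenue covers variable cost.
Profit = P·x − TC = 167·9 − 907 = $596.

Produce at x = 9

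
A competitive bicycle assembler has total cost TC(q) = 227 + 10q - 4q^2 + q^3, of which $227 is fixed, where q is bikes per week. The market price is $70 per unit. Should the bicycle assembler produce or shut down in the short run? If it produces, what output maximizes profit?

From TC, MC = TC'(q) = 10 - 8q + 3q^2 and AVC = VC/q = 10 - 4q + q^2.
AVC is minimized where dAVC/dq = -4 + 2q = 0, at q = 2; min AVC = 10 - 4·2 + 2^2 = $6.
Since P = $70 ≥ min AVC = $6, price covers variable cost and the firm should produce.
Solving P = MC: -60 - 8q + 3q^2 = 0 ⇒ q = -10/3 or 6. On the upward-sloping branch, q* = 6.
Check: AVC at q = 6 is $22 ≤ P, so revenue covers variable cost.
Profit = P·q − TC = 70·6 − 359 = $61.

Produce at q = 6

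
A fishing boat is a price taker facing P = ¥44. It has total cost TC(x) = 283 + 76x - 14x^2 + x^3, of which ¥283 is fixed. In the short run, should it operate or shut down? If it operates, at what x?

From TC, MC = TC'(x) = 76 - 28x + 3x^2 and AVC = VC/x = 76 - 14x + x^2.
AVC hits its minimum where MC = AVC, at x = 7, giving min AVC = 76 - 14·7 + 7^2 = ¥27.
Since P = ¥44 ≥ min AVC = ¥27, price covers variable cost and the firm should produce.
P = MC gives 32 - 28x + 3x^2 = 0, with roots 4/3 and 8. Take the larger (rising MC): x* = 8.
Check: AVC at x = 8 is ¥28 ≤ P, so revenue covers variable cost.
Profit = P·x − TC = 44·8 − 507 = -¥155, a loss, but smaller than the ¥283 fixed cost the firm would lose by shutting down.

Produce at x = 8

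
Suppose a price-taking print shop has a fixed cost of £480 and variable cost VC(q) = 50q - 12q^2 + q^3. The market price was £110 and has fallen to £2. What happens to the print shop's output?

Output falls from 10 to 0 (the firm shuts down)

AVC = 50 - 12q + q^2, minimized at q = 6 where min AVC = £14. MC = 50 - 24q + 3q^2.
At P = £110 ≥ min AVC, set P = MC on the rising branch: q = 10.
At P = £2 < min AVC = £14, price no longer covers variable cost at any output, so the firm shuts down: q = 0.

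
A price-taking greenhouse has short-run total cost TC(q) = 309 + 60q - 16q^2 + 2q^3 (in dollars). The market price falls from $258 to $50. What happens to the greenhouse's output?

Output falls from 9 to 5

MC = 60 - 32q + 6q^2; the shutdown threshold is min AVC = $28 (at q = 4).
With P = $258 above the shutdown price, P = MC gives q = 9.
At P = $50 ≥ min AVC, set P = MC: q = 5. The firm stays open but cuts output.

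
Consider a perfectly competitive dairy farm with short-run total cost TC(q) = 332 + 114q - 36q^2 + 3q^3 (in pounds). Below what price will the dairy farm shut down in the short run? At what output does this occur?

£6 per unit, at q = 6

The shutdown price is the minimum of AVC. VC = 114q - 36q^2 + 3q^3, so AVC = 114 - 36q + 3q^2.
dAVC/dq = -36 + 6q = 0 gives q = 6. min AVC = 114 - 36·6 + 3·6^2 = 6.
The firm shuts down for any P below £6.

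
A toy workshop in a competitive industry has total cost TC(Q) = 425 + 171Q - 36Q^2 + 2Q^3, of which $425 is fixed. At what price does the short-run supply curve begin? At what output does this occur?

Short-run supply begins at min AVC. From VC = 171Q - 36Q^2 + 2Q^3, AVC = 171 - 36Q + 2Q^2.
At the minimum of AVC, MC = AVC. MC = 171 - 72Q + 6Q^2; setting MC = AVC gives 4Q^2 - 36Q = 0, so Q = 9. min AVC = 9.
So the shutdown price is $9.

$9 per unit, at Q = 9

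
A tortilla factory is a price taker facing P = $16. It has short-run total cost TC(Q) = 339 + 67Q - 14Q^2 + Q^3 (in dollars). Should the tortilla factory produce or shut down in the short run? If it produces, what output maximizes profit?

Shut down

From TC, MC = TC'(Q) = 67 - 28Q + 3Q^2 and AVC = VC/Q = 67 - 14Q + Q^2.
The AVC parabola has its vertex at Q = 14/2 = 7, where AVC = 67 - 14·7 + 7^2 = $18.
P = $16 lies below min AVC = $18; no output level covers variable cost.
Shutting down limits the loss to fixed cost, $339.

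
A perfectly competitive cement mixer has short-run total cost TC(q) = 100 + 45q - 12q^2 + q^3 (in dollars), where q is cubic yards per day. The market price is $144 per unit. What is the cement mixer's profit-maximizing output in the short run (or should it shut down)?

Produce at q = 11

Strip out fixed cost: VC = 45q - 12q^2 + q^3. Then AVC = 45 - 12q + q^2 and MC = 45 - 24q + 3q^2.
The AVC parabola has its vertex at q = 12/2 = 6, where AVC = 45 - 12·6 + 6^2 = $9.
P = $144 exceeds min AVC = $9, so the firm stays open.
Set P = MC: 144 = 45 - 24q + 3q^2 → -99 - 24q + 3q^2 = 0. The roots are q = -3 and q = 11; the profit-maximizing output is on the rising part of MC, so q* = 11.
Check: AVC at q = 11 is $34 ≤ P, so revenue covers variable cost.
Profit = P·q − TC = 144·11 − 474 = $1110.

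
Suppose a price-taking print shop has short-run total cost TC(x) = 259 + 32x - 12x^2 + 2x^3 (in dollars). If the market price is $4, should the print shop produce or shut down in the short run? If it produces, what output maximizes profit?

Shut down

Strip out fixed cost: VC = 32x - 12x^2 + 2x^3. Then AVC = 32 - 12x + 2x^2 and MC = 32 - 24x + 6x^2.
AVC is minimized where dAVC/dx = -12 + 4x = 0, at x = 3; min AVC = 32 - 12·3 + 2·3^2 = $14.
P = $4 lies below min AVC = $14; no output level covers variable cost.
The firm minimizes its loss by shutting down and losing only its fixed cost of $259.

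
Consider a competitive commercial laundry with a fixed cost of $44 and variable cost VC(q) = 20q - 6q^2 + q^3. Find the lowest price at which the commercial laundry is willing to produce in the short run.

$11 per unit

The firm shuts down when price falls below the minimum of average variable cost. AVC = VC/q = 20 - 6q + q^2.
At the minimum of AVC, MC = AVC. MC = 20 - 12q + 3q^2; setting MC = AVC gives 2q^2 - 6q = 0, so q = 3. min AVC = 11.
The firm shuts down for any P below $11.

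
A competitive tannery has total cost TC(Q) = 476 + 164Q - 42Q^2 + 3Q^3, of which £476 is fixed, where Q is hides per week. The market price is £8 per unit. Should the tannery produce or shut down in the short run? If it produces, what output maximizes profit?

Variable cost is VC = 164Q - 42Q^2 + 3Q^3, so AVC = VC/Q = 164 - 42Q + 3Q^2 and MC = dTC/dQ = 164 - 84Q + 9Q^2.
The AVC parabola has its vertex at Q = 42/6 = 7, where AVC = 164 - 42·7 + 3·7^2 = £17.
With P < min AVC (£8 < £17), every unit sold adds to the loss.
Shutting down limits the loss to fixed cost, £476.

Shut down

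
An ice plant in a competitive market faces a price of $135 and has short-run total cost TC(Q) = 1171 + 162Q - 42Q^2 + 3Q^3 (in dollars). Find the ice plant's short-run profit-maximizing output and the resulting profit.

AVC = 162 - 42Q + 3Q^2; min AVC = $15 at Q = 7. Since P = $135 ≥ min AVC, the firm produces.
With MC = 162 - 84Q + 9Q^2, P = MC on the upward-sloping part at Q* = 9.
TR = 135·9 = 1215. TC = 1171 + 243 = 1414. Profit = 1215 − 1414 = -$199.
That loss of $199 beats the $1171 the firm would lose by shutting down; producing recovers $972 of fixed cost.

Profit = -$199 at Q = 9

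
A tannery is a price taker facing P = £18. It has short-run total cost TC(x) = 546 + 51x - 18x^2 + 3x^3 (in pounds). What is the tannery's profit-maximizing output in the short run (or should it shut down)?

Shut down

From TC, MC = TC'(x) = 51 - 36x + 9x^2 and AVC = VC/x = 51 - 18x + 3x^2.
AVC is minimized where dAVC/dx = -18 + 6x = 0, at x = 3; min AVC = 51 - 18·3 + 3·3^2 = £24.
With P < min AVC (£18 < £24), every unit sold adds to the loss.
Shutting down limits the loss to fixed cost, £546.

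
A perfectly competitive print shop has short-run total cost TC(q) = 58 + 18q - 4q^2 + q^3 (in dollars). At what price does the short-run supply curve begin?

The shutdown price is the minimum of AVC. VC = 18q - 4q^2 + q^3, so AVC = 18 - 4q + q^2.
At the minimum of AVC, MC = AVC. MC = 18 - 8q + 3q^2; setting MC = AVC gives 2q^2 - 4q = 0, so q = 2. min AVC = 14.
The firm shuts down for any P below $14.

$14 per unit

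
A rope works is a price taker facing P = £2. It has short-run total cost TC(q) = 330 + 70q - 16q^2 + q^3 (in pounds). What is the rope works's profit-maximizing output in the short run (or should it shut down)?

Shut down

Variable cost is VC = 70q - 16q^2 + q^3, so AVC = VC/q = 70 - 16q + q^2 and MC = dTC/dq = 70 - 32q + 3q^2.
AVC is minimized where dAVC/dq = -16 + 2q = 0, at q = 8; min AVC = 70 - 16·8 + 8^2 = £6.
With P < min AVC (£2 < £6), every unit sold adds to the loss.
Best response: produce nothing and absorb the £330 fixed cost.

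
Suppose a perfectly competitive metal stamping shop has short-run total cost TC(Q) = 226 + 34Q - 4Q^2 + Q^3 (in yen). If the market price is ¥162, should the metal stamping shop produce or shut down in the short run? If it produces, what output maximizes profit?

Produce at Q = 8

Variable cost is VC = 34Q - 4Q^2 + Q^3, so AVC = VC/Q = 34 - 4Q + Q^2 and MC = dTC/dQ = 34 - 8Q + 3Q^2.
AVC is minimized where dAVC/dQ = -4 + 2Q = 0, at Q = 2; min AVC = 34 - 4·2 + 2^2 = ¥30.
Because ¥162 ≥ ¥30, revenue can cover variable cost; the firm operates.
Set P = MC: 162 = 34 - 8Q + 3Q^2 → -128 - 8Q + 3Q^2 = 0. The roots are Q = -16/3 and Q = 8; the profit-maximizing output is on the rising part of MC, so Q* = 8.
Check: AVC at Q = 8 is ¥66 ≤ P, so revenue covers variable cost.
Profit = P·Q − TC = 162·8 − 754 = ¥542.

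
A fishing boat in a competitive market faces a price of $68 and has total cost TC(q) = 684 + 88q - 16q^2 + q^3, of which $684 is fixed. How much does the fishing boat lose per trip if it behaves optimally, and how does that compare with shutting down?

Profit = -$284 at q = 10

AVC = 88 - 16q + q^2; min AVC = $24 at q = 8. Since P = $68 ≥ min AVC, the firm produces.
With MC = 88 - 32q + 3q^2, P = MC on the upward-sloping part at q* = 10.
TR = 68·10 = 680. TC = 684 + 280 = 964. Profit = 680 − 964 = -$284.
By producing, the firm covers all variable cost plus $400 of fixed cost; shutting down would lose the full $684.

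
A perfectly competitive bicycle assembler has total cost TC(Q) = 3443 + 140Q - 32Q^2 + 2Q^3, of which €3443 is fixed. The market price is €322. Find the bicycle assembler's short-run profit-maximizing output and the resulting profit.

AVC = 140 - 32Q + 2Q^2 has its minimum €12 at Q = 8; price €322 clears that bar, so the firm operates.
With MC = 140 - 64Q + 6Q^2, P = MC on the upward-sloping part at Q* = 13.
TR = 322·13 = 4186. TC = 3443 + 806 = 4249. Profit = 4186 − 4249 = -€63.
By producing, the firm covers all variable cost plus €3380 of fixed cost; shutting down would lose the full €3443.

Profit = -€63 at Q = 13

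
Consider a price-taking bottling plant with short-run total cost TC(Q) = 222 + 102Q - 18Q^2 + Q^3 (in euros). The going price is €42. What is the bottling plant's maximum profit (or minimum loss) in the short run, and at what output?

AVC = 102 - 18Q + Q^2 has its minimum €21 at Q = 9; price €42 clears that bar, so the firm operates.
MC = 102 - 36Q + 3Q^2. Setting P = MC and taking the root on the rising branch gives Q* = 10.
TR = 42·10 = 420. TC = 222 + 220 = 442. Profit = 420 − 442 = -€22.
Shutting down would mean losing the fixed cost of €222, so operating at a loss of €22 is better by €200.

Profit = -€22 at Q = 10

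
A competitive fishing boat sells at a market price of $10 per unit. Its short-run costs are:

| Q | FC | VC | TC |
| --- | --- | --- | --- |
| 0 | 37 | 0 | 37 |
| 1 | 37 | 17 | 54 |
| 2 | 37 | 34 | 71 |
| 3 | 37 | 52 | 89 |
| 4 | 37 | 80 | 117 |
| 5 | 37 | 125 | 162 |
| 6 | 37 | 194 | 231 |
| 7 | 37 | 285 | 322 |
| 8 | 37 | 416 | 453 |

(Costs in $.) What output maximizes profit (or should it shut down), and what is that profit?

Profit at each row (π = 10Q − TC): Q=0: -37; Q=1: -44; Q=2: -51; Q=3: -59; Q=4: -77; Q=5: -112; Q=6: -171; Q=7: -252; Q=8: -373.
Profit is highest at Q = 0. Equivalently, the lowest AVC in the table is 17/1 ≈ $17 at Q = 1, and P = $10 falls below it — price never covers variable cost, so the firm shuts down and loses only its fixed cost.

Q = 0 (shut down); profit = -$37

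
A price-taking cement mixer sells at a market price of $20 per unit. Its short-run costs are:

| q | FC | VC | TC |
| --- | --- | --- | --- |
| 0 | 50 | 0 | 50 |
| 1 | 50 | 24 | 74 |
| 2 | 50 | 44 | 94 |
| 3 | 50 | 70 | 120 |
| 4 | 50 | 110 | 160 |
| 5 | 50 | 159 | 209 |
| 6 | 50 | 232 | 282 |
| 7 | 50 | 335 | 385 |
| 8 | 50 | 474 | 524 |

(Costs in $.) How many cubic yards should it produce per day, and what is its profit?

Tabulate TR − TC: q=0: -50; q=1: -54; q=2: -54; q=3: -60; q=4: -80; q=5: -109; q=6: -162; q=7: -245; q=8: -364.
Profit is highest at q = 0. Equivalently, the lowest AVC in the table is 44/2 ≈ $22 at q = 2, and P = $20 falls below it — price never covers variable cost, so the firm shuts down and loses only its fixed cost.

q = 0 (shut down); profit = -$50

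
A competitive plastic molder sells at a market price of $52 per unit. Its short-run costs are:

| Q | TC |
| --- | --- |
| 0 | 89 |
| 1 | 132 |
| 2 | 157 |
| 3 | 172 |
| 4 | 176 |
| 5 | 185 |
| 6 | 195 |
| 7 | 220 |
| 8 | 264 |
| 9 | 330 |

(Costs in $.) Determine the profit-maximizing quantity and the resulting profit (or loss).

Q = 8; profit = $152

Compute π = P·Q − TC at each output: Q=0: -89; Q=1: -80; Q=2: -53; Q=3: -16; Q=4: 32; Q=5: 75; Q=6: 117; Q=7: 144; Q=8: 152; Q=9: 138.
Profit is maximized at Q = 8. AVC there is 175/8 = $21.88 ≤ P, so producing beats shutting down (which would give -$89).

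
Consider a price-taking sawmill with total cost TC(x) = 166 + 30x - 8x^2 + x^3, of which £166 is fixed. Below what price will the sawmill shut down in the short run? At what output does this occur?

£14 per unit, at x = 4

The shutdown price is the minimum of AVC. VC = 30x - 8x^2 + x^3, so AVC = 30 - 8x + x^2.
At the minimum of AVC, MC = AVC. MC = 30 - 16x + 3x^2; setting MC = AVC gives 2x^2 - 8x = 0, so x = 4. min AVC = 14.
So the shutdown price is £14.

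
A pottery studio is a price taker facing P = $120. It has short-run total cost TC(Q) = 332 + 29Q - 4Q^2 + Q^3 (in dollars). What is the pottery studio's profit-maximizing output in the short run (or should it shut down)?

From TC, MC = TC'(Q) = 29 - 8Q + 3Q^2 and AVC = VC/Q = 29 - 4Q + Q^2.
AVC is minimized where dAVC/dQ = -4 + 2Q = 0, at Q = 2; min AVC = 29 - 4·2 + 2^2 = $25.
Since P = $120 ≥ min AVC = $25, price covers variable cost and the firm should produce.
Solving P = MC: -91 - 8Q + 3Q^2 = 0 ⇒ Q = -13/3 or 7. On the upward-sloping branch, Q* = 7.
Check: AVC at Q = 7 is $50 ≤ P, so revenue covers variable cost.
Profit = P·Q − TC = 120·7 − 682 = $158.

Produce at Q = 7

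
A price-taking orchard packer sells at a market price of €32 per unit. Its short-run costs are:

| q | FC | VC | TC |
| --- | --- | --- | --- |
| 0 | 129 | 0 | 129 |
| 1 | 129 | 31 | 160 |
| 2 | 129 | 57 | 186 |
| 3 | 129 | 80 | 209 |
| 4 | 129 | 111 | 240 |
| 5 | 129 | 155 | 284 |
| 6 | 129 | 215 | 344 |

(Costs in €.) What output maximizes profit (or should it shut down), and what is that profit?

Tabulate TR − TC: q=0: -129; q=1: -128; q=2: -122; q=3: -113; q=4: -112; q=5: -124; q=6: -152.
Profit is maximized at q = 4. AVC there is 111/4 = €27.75 ≤ P, so producing beats shutting down (which would give -€129).

q = 4; profit = -€112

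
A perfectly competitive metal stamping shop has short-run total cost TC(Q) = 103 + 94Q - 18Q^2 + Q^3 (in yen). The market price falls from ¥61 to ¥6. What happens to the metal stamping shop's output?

MC = 94 - 36Q + 3Q^2; the shutdown threshold is min AVC = ¥13 (at Q = 9).
At P = ¥61 ≥ min AVC, set P = MC on the rising branch: Q = 11.
At P = ¥6 < min AVC = ¥13, price no longer covers variable cost at any output, so the firm shuts down: Q = 0.

Output falls from 11 to 0 (the firm shuts down)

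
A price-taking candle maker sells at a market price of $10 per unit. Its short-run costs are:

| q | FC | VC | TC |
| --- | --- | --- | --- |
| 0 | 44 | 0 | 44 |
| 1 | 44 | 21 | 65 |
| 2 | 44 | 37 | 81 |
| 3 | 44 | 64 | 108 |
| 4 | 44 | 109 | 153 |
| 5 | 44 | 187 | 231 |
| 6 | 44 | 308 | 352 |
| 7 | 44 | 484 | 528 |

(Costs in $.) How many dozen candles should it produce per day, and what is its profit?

Profit at each row (π = 10q − TC): q=0: -44; q=1: -55; q=2: -61; q=3: -78; q=4: -113; q=5: -181; q=6: -292; q=7: -458.
Profit is highest at q = 0. Equivalently, the lowest AVC in the table is 37/2 ≈ $18.50 at q = 2, and P = $10 falls below it — price never covers variable cost, so the firm shuts down and loses only its fixed cost.

q = 0 (shut down); profit = -$44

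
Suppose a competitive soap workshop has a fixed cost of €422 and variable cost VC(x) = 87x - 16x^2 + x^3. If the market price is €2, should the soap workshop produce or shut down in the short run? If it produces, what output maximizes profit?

From TC, MC = TC'(x) = 87 - 32x + 3x^2 and AVC = VC/x = 87 - 16x + x^2.
AVC is minimized where dAVC/dx = -16 + 2x = 0, at x = 8; min AVC = 87 - 16·8 + 8^2 = €23.
Since P = €2 < min AVC = €23, price fails to cover variable cost at any output.
Best response: produce nothing and absorb the €422 fixed cost.

Shut down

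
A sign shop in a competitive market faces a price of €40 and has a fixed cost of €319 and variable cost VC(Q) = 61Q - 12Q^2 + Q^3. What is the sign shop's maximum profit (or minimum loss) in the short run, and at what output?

AVC = 61 - 12Q + Q^2; min AVC = €25 at Q = 6. Since P = €40 ≥ min AVC, the firm produces.
MC = 61 - 24Q + 3Q^2. Setting P = MC and taking the root on the rising branch gives Q* = 7.
TR = 40·7 = 280. TC = 319 + 182 = 501. Profit = 280 − 501 = -€221.
By producing, the firm covers all variable cost plus €98 of fixed cost; shutting down would lose the full €319.

Profit = -€221 at Q = 7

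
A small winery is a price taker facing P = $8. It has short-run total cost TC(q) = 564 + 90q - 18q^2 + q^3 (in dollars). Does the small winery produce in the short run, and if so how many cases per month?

Shut down

From TC, MC = TC'(q) = 90 - 36q + 3q^2 and AVC = VC/q = 90 - 18q + q^2.
The AVC parabola has its vertex at q = 18/2 = 9, where AVC = 90 - 18·9 + 9^2 = $9.
Since P = $8 < min AVC = $9, price fails to cover variable cost at any output.
Best response: produce nothing and absorb the $564 fixed cost.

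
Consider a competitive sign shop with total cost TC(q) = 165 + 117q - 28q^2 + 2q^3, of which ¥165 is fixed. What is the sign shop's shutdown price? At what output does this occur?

¥19 per unit, at q = 7

The firm shuts down when price falls below the minimum of average variable cost. AVC = VC/q = 117 - 28q + 2q^2.
At the minimum of AVC, MC = AVC. MC = 117 - 56q + 6q^2; setting MC = AVC gives 4q^2 - 28q = 0, so q = 7. min AVC = 19.
So the shutdown price is ¥19.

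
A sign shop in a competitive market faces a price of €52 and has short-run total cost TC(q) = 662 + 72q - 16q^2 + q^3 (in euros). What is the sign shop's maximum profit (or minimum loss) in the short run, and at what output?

AVC = 72 - 16q + q^2 has its minimum €8 at q = 8; price €52 clears that bar, so the firm operates.
MC = 72 - 32q + 3q^2. Setting P = MC and taking the root on the rising branch gives q* = 10.
TR = 52·10 = 520. TC = 662 + 120 = 782. Profit = 520 − 782 = -€262.
That loss of €262 beats the €662 the firm would lose by shutting down; producing recovers €400 of fixed cost.

Profit = -€262 at q = 10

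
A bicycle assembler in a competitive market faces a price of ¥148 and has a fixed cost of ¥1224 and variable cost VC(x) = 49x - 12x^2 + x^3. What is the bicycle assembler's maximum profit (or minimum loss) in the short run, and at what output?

AVC = 49 - 12x + x^2; min AVC = ¥13 at x = 6. Since P = ¥148 ≥ min AVC, the firm produces.
With MC = 49 - 24x + 3x^2, P = MC on the upward-sloping part at x* = 11.
TR = 148·11 = 1628. TC = 1224 + 418 = 1642. Profit = 1628 − 1642 = -¥14.
Shutting down would mean losing the fixed cost of ¥1224, so operating at a loss of ¥14 is better by ¥1210.

Profit = -¥14 at x = 11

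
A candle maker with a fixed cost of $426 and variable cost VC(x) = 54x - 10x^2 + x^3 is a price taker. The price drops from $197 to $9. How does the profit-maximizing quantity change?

Output falls from 11 to 0 (the firm shuts down)

AVC = 54 - 10x + x^2, minimized at x = 5 where min AVC = $29. MC = 54 - 20x + 3x^2.
With P = $197 above the shutdown price, P = MC gives x = 11.
At P = $9 < min AVC = $29, price no longer covers variable cost at any output, so the firm shuts down: x = 0.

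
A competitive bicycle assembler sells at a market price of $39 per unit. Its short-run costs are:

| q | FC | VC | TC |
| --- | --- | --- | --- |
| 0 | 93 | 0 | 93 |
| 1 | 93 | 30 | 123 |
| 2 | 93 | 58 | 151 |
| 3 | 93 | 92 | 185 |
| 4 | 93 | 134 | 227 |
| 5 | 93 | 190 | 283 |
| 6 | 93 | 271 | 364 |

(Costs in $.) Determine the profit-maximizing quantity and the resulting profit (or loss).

q = 3; profit = -$68

Compute π = P·q − TC at each output: q=0: -93; q=1: -84; q=2: -73; q=3: -68; q=4: -71; q=5: -88; q=6: -130.
Profit is maximized at q = 3. AVC there is 92/3 = $30.67 ≤ P, so producing beats shutting down (which would give -$93).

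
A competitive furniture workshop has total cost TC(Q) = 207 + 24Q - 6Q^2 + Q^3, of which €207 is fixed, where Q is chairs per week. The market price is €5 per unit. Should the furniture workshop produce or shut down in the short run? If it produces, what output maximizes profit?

Shut down

Strip out fixed cost: VC = 24Q - 6Q^2 + Q^3. Then AVC = 24 - 6Q + Q^2 and MC = 24 - 12Q + 3Q^2.
AVC hits its minimum where MC = AVC, at Q = 3, giving min AVC = 24 - 6·3 + 3^2 = €15.
P = €5 lies below min AVC = €15; no output level covers variable cost.
Shutting down limits the loss to fixed cost, €207.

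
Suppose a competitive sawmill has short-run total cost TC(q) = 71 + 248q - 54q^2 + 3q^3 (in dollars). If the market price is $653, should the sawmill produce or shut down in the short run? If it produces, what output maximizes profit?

Strip out fixed cost: VC = 248q - 54q^2 + 3q^3. Then AVC = 248 - 54q + 3q^2 and MC = 248 - 108q + 9q^2.
The AVC parabola has its vertex at q = 54/6 = 9, where AVC = 248 - 54·9 + 3·9^2 = $5.
Because $653 ≥ $5, revenue can cover variable cost; the firm operates.
Solving P = MC: -405 - 108q + 9q^2 = 0 ⇒ q = -3 or 15. On the upward-sloping branch, q* = 15.
Check: AVC at q = 15 is $113 ≤ P, so revenue covers variable cost.
Profit = P·q − TC = 653·15 − 1766 = $8029.

Produce at q = 15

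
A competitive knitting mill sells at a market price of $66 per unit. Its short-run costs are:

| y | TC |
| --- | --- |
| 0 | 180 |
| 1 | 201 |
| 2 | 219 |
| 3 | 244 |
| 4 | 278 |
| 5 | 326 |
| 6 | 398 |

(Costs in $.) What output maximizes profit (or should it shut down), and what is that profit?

Profit at each row (π = 66y − TC): y=0: -180; y=1: -135; y=2: -87; y=3: -46; y=4: -14; y=5: 4; y=6: -2.
Profit is maximized at y = 5. AVC there is 146/5 = $29.20 ≤ P, so producing beats shutting down (which would give -$180).

y = 5; profit = $4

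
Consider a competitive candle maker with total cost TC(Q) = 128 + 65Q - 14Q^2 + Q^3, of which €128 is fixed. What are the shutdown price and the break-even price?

Shutdown price = €16; break-even price = €33

Shutdown price = min AVC. AVC = 65 - 14Q + Q^2, with vertex at Q = 7 and minimum €16.
ATC = 128/Q + 65 - 14Q + Q^2. Setting dATC/dQ = −128/Q^2 − 14 + 2Q = 0 gives Q = 8 (since 2·8^3 − 14·8^2 = 128).
min ATC = 128/8 + 65 − 14·8 + 8^2 = €33. That is the break-even price.
Between these two prices the firm operates at a loss; above €33 it earns a profit.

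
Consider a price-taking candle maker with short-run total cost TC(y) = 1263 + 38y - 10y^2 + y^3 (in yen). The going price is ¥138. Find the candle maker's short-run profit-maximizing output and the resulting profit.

AVC = 38 - 10y + y^2 has its minimum ¥13 at y = 5; price ¥138 clears that bar, so the firm operates.
MC = 38 - 20y + 3y^2. Setting P = MC and taking the root on the rising branch gives y* = 10.
TR = 138·10 = 1380. TC = 1263 + 380 = 1643. Profit = 1380 − 1643 = -¥263.
By producing, the firm covers all variable cost plus ¥1000 of fixed cost; shutting down would lose the full ¥1263.

Profit = -¥263 at y = 10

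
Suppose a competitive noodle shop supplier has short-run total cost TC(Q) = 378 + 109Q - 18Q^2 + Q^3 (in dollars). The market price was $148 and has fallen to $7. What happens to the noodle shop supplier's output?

AVC = 109 - 18Q + Q^2, minimized at Q = 9 where min AVC = $28. MC = 109 - 36Q + 3Q^2.
At P = $148 ≥ min AVC, set P = MC on the rising branch: Q = 13.
At P = $7 < min AVC = $28, price no longer covers variable cost at any output, so the firm shuts down: Q = 0.

Output falls from 13 to 0 (the firm shuts down)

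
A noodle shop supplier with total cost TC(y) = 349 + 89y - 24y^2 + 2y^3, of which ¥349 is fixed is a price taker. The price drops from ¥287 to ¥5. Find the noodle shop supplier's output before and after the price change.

Output falls from 11 to 0 (the firm shuts down)

MC = 89 - 48y + 6y^2; the shutdown threshold is min AVC = ¥17 (at y = 6).
With P = ¥287 above the shutdown price, P = MC gives y = 11.
At P = ¥5 < min AVC = ¥17, price no longer covers variable cost at any output, so the firm shuts down: y = 0.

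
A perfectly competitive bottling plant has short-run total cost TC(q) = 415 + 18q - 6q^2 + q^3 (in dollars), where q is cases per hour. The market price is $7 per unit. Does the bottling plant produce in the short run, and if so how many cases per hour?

Variable cost is VC = 18q - 6q^2 + q^3, so AVC = VC/q = 18 - 6q + q^2 and MC = dTC/dq = 18 - 12q + 3q^2.
AVC hits its minimum where MC = AVC, at q = 3, giving min AVC = 18 - 6·3 + 3^2 = $9.
P = $7 lies below min AVC = $9; no output level covers variable cost.
Shutting down limits the loss to fixed cost, $415.

Shut down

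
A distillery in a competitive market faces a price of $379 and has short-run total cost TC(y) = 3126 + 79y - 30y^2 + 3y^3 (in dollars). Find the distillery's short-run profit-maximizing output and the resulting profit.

AVC = 79 - 30y + 3y^2; min AVC = $4 at y = 5. Since P = $379 ≥ min AVC, the firm produces.
With MC = 79 - 60y + 9y^2, P = MC on the upward-sloping part at y* = 10.
TR = 379·10 = 3790. TC = 3126 + 790 = 3916. Profit = 3790 − 3916 = -$126.
That loss of $126 beats the $3126 the firm would lose by shutting down; producing recovers $3000 of fixed cost.

Profit = -$126 at y = 10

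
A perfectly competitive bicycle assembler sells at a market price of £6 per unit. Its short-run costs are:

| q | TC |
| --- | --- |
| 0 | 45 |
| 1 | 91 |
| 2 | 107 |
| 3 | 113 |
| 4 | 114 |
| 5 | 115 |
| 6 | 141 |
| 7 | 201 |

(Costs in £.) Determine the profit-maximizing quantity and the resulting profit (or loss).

q = 0 (shut down); profit = -£45

Profit at each row (π = 6q − TC): q=0: -45; q=1: -85; q=2: -95; q=3: -95; q=4: -90; q=5: -85; q=6: -105; q=7: -159.
Profit is highest at q = 0. Equivalently, the lowest AVC in the table is 70/5 ≈ £14 at q = 5, and P = £6 falls below it — price never covers variable cost, so the firm shuts down and loses only its fixed cost.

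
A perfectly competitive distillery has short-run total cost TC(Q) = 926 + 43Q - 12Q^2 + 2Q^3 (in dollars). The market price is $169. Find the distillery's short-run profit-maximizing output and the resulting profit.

Profit = -$142 at Q = 7

AVC = 43 - 12Q + 2Q^2; min AVC = $25 at Q = 3. Since P = $169 ≥ min AVC, the firm produces.
With MC = 43 - 24Q + 6Q^2, P = MC on the upward-sloping part at Q* = 7.
TR = 169·7 = 1183. TC = 926 + 399 = 1325. Profit = 1183 − 1325 = -$142.
Shutting down would mean losing the fixed cost of $926, so operating at a loss of $142 is better by $784.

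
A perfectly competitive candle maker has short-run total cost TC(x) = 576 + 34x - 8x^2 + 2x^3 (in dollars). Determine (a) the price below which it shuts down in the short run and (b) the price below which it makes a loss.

Shutdown price = min AVC. AVC = 34 - 8x + 2x^2, with vertex at x = 2 and minimum $26.
ATC = 576/x + 34 - 8x + 2x^2. Setting dATC/dx = −576/x^2 − 8 + 4x = 0 gives x = 6 (since 4·6^3 − 8·6^2 = 576).
min ATC = 576/6 + 34 − 8·6 + 2·6^2 = $154. That is the break-even price.
Between these two prices the firm operates at a loss; above $154 it earns a profit.

Shutdown price = $26; break-even price = $154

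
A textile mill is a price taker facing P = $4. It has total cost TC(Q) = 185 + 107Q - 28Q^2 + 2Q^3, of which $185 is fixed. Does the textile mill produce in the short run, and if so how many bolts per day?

From TC, MC = TC'(Q) = 107 - 56Q + 6Q^2 and AVC = VC/Q = 107 - 28Q + 2Q^2.
AVC is minimized where dAVC/dQ = -28 + 4Q = 0, at Q = 7; min AVC = 107 - 28·7 + 2·7^2 = $9.
With P < min AVC ($4 < $9), every unit sold adds to the loss.
Shutting down limits the loss to fixed cost, $185.

Shut down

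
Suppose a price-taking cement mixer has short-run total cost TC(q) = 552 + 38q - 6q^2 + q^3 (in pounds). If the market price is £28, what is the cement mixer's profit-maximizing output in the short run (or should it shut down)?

Shut down

From TC, MC = TC'(q) = 38 - 12q + 3q^2 and AVC = VC/q = 38 - 6q + q^2.
AVC hits its minimum where MC = AVC, at q = 3, giving min AVC = 38 - 6·3 + 3^2 = £29.
With P < min AVC (£28 < £29), every unit sold adds to the loss.
Shutting down limits the loss to fixed cost, £552.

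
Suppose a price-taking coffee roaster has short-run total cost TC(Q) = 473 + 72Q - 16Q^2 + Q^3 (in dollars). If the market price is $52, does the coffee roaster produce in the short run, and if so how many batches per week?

Variable cost is VC = 72Q - 16Q^2 + Q^3, so AVC = VC/Q = 72 - 16Q + Q^2 and MC = dTC/dQ = 72 - 32Q + 3Q^2.
The AVC parabola has its vertex at Q = 16/2 = 8, where AVC = 72 - 16·8 + 8^2 = $8.
Because $52 ≥ $8, revenue can cover variable cost; the firm operates.
Solving P = MC: 20 - 32Q + 3Q^2 = 0 ⇒ Q = 2/3 or 10. On the upward-sloping branch, Q* = 10.
Check: AVC at Q = 10 is $12 ≤ P, so revenue covers variable cost.
Profit = P·Q − TC = 52·10 − 593 = -$73, a loss, but smaller than the $473 fixed cost the firm would lose by shutting down.

Produce at Q = 10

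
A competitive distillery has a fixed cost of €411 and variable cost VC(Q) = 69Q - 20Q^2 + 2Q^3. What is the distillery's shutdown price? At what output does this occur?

€19 per unit, at Q = 5

The shutdown price is the minimum of AVC. VC = 69Q - 20Q^2 + 2Q^3, so AVC = 69 - 20Q + 2Q^2.
At the minimum of AVC, MC = AVC. MC = 69 - 40Q + 6Q^2; setting MC = AVC gives 4Q^2 - 20Q = 0, so Q = 5. min AVC = 19.
So the shutdown price is €19.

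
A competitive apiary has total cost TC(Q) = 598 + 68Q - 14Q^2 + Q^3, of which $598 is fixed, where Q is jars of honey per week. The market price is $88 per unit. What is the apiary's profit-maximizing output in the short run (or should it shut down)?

Produce at Q = 10

Strip out fixed cost: VC = 68Q - 14Q^2 + Q^3. Then AVC = 68 - 14Q + Q^2 and MC = 68 - 28Q + 3Q^2.
AVC is minimized where dAVC/dQ = -14 + 2Q = 0, at Q = 7; min AVC = 68 - 14·7 + 7^2 = $19.
P = $88 exceeds min AVC = $19, so the firm stays open.
P = MC gives -20 - 28Q + 3Q^2 = 0, with roots -2/3 and 10. Take the larger (rising MC): Q* = 10.
Check: AVC at Q = 10 is $28 ≤ P, so revenue covers variable cost.
Profit = P·Q − TC = 88·10 − 878 = $2.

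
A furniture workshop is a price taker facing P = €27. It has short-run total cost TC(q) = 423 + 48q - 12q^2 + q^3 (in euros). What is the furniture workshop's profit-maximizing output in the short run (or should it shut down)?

Strip out fixed cost: VC = 48q - 12q^2 + q^3. Then AVC = 48 - 12q + q^2 and MC = 48 - 24q + 3q^2.
The AVC parabola has its vertex at q = 12/2 = 6, where AVC = 48 - 12·6 + 6^2 = €12.
Since P = €27 ≥ min AVC = €12, price covers variable cost and the firm should produce.
P = MC gives 21 - 24q + 3q^2 = 0, with roots 1 and 7. Take the larger (rising MC): q* = 7.
Check: AVC at q = 7 is €13 ≤ P, so revenue covers variable cost.
Profit = P·q − TC = 27·7 − 514 = -€325, a loss, but smaller than the €423 fixed cost the firm would lose by shutting down.

Produce at q = 7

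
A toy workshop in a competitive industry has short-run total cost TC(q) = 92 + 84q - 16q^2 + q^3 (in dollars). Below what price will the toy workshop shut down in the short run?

Short-run supply begins at min AVC. From VC = 84q - 16q^2 + q^3, AVC = 84 - 16q + q^2.
dAVC/dq = -16 + 2q = 0 gives q = 8. min AVC = 84 - 16·8 + 8^2 = 20.
The firm shuts down for any P below $20.

$20 per unit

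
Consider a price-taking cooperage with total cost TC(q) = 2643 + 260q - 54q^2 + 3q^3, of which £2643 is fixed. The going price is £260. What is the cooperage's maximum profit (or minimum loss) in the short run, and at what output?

Profit = -£51 at q = 12

AVC = 260 - 54q + 3q^2 has its minimum £17 at q = 9; price £260 clears that bar, so the firm operates.
With MC = 260 - 108q + 9q^2, P = MC on the upward-sloping part at q* = 12.
TR = 260·12 = 3120. TC = 2643 + 528 = 3171. Profit = 3120 − 3171 = -£51.
Shutting down would mean losing the fixed cost of £2643, so operating at a loss of £51 is better by £2592.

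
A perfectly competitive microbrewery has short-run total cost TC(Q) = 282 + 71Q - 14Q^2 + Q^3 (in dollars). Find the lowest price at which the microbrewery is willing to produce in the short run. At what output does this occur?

$22 per unit, at Q = 7

Short-run supply begins at min AVC. From VC = 71Q - 14Q^2 + Q^3, AVC = 71 - 14Q + Q^2.
dAVC/dQ = -14 + 2Q = 0 gives Q = 7. min AVC = 71 - 14·7 + 7^2 = 22.
The firm shuts down for any P below $22.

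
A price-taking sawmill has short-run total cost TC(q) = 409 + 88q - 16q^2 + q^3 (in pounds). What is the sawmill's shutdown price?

£24 per unit

The firm shuts down when price falls below the minimum of average variable cost. AVC = VC/q = 88 - 16q + q^2.
At the minimum of AVC, MC = AVC. MC = 88 - 32q + 3q^2; setting MC = AVC gives 2q^2 - 16q = 0, so q = 8. min AVC = 24.
The firm shuts down for any P below £24.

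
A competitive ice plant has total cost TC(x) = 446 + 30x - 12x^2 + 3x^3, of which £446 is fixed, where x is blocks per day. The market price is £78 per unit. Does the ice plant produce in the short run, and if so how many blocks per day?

Strip out fixed cost: VC = 30x - 12x^2 + 3x^3. Then AVC = 30 - 12x + 3x^2 and MC = 30 - 24x + 9x^2.
AVC hits its minimum where MC = AVC, at x = 2, giving min AVC = 30 - 12·2 + 3·2^2 = £18.
Since P = £78 ≥ min AVC = £18, price covers variable cost and the firm should produce.
Solving P = MC: -48 - 24x + 9x^2 = 0 ⇒ x = -4/3 or 4. On the upward-sloping branch, x* = 4.
Check: AVC at x = 4 is £30 ≤ P, so revenue covers variable cost.
Profit = P·x − TC = 78·4 − 566 = -£254, a loss, but smaller than the £446 fixed cost the firm would lose by shutting down.

Produce at x = 4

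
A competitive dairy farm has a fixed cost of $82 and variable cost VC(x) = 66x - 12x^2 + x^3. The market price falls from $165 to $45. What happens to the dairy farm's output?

Output falls from 11 to 7

MC = 66 - 24x + 3x^2; the shutdown threshold is min AVC = $30 (at x = 6).
At P = $165 ≥ min AVC, set P = MC on the rising branch: x = 11.
At P = $45 ≥ min AVC, set P = MC: x = 7. The firm stays open but cuts output.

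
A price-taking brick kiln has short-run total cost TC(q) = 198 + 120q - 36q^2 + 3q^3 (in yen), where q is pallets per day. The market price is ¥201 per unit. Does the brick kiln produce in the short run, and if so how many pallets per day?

Produce at q = 9

Variable cost is VC = 120q - 36q^2 + 3q^3, so AVC = VC/q = 120 - 36q + 3q^2 and MC = dTC/dq = 120 - 72q + 9q^2.
AVC hits its minimum where MC = AVC, at q = 6, giving min AVC = 120 - 36·6 + 3·6^2 = ¥12.
Because ¥201 ≥ ¥12, revenue can cover variable cost; the firm operates.
Set P = MC: 201 = 120 - 72q + 9q^2 → -81 - 72q + 9q^2 = 0. The roots are q = -1 and q = 9; the profit-maximizing output is on the rising part of MC, so q* = 9.
Check: AVC at q = 9 is ¥39 ≤ P, so revenue covers variable cost.
Profit = P·q − TC = 201·9 − 549 = ¥1260.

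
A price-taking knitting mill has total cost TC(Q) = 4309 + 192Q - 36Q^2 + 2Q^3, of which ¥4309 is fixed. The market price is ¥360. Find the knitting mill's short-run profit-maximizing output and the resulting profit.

AVC = 192 - 36Q + 2Q^2; min AVC = ¥30 at Q = 9. Since P = ¥360 ≥ min AVC, the firm produces.
With MC = 192 - 72Q + 6Q^2, P = MC on the upward-sloping part at Q* = 14.
TR = 360·14 = 5040. TC = 4309 + 1120 = 5429. Profit = 5040 − 5429 = -¥389.
Shutting down would mean losing the fixed cost of ¥4309, so operating at a loss of ¥389 is better by ¥3920.

Profit = -¥389 at Q = 14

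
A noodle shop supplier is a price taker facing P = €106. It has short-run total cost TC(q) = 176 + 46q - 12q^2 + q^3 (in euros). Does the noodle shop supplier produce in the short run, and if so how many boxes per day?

Produce at q = 10

Variable cost is VC = 46q - 12q^2 + q^3, so AVC = VC/q = 46 - 12q + q^2 and MC = dTC/dq = 46 - 24q + 3q^2.
AVC hits its minimum where MC = AVC, at q = 6, giving min AVC = 46 - 12·6 + 6^2 = €10.
Because €106 ≥ €10, revenue can cover variable cost; the firm operates.
Solving P = MC: -60 - 24q + 3q^2 = 0 ⇒ q = -2 or 10. On the upward-sloping branch, q* = 10.
Check: AVC at q = 10 is €26 ≤ P, so revenue covers variable cost.
Profit = P·q − TC = 106·10 − 436 = €624.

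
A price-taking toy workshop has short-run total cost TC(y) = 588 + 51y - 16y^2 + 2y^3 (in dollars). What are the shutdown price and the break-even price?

AVC = 51 - 16y + 2y^2; minimized at y = 4, giving min AVC = $19. That is the shutdown price.
ATC = 588/y + 51 - 16y + 2y^2. Setting dATC/dy = −588/y^2 − 16 + 4y = 0 gives y = 7 (since 4·7^3 − 16·7^2 = 588).
min ATC = 588/7 + 51 − 16·7 + 2·7^2 = $121. That is the break-even price.
For $19 ≤ P < $121 the firm produces at a loss; below $19 it shuts down.

Shutdown price = $19; break-even price = $121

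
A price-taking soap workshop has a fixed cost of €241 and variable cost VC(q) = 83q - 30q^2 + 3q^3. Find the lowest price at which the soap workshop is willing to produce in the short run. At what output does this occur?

€8 per unit, at q = 5

The firm shuts down when price falls below the minimum of average variable cost. AVC = VC/q = 83 - 30q + 3q^2.
dAVC/dq = -30 + 6q = 0 gives q = 5. min AVC = 83 - 30·5 + 3·5^2 = 8.
For P < €8 the firm produces nothing.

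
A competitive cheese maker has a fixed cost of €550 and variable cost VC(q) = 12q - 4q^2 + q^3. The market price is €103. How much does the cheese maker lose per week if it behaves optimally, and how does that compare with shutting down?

AVC = 12 - 4q + q^2; min AVC = €8 at q = 2. Since P = €103 ≥ min AVC, the firm produces.
MC = 12 - 8q + 3q^2. Setting P = MC and taking the root on the rising branch gives q* = 7.
TR = 103·7 = 721. TC = 550 + 231 = 781. Profit = 721 − 781 = -€60.
That loss of €60 beats the €550 the firm would lose by shutting down; producing recovers €490 of fixed cost.

Profit = -€60 at q = 7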